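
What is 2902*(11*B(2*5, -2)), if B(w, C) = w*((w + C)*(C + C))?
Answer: -10215040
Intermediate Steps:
B(w, C) = 2*C*w*(C + w) (B(w, C) = w*((C + w)*(2*C)) = w*(2*C*(C + w)) = 2*C*w*(C + w))
2902*(11*B(2*5, -2)) = 2902*(11*(2*(-2)*(2*5)*(-2 + 2*5))) = 2902*(11*(2*(-2)*10*(-2 + 10))) = 2902*(11*(2*(-2)*10*8)) = 2902*(11*(-320)) = 2902*(-3520) = -10215040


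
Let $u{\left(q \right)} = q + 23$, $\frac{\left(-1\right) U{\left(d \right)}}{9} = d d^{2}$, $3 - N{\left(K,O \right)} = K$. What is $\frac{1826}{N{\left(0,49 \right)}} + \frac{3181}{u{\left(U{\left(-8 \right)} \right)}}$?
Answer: $\frac{8465749}{13893} \approx 609.35$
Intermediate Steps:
$N{\left(K,O \right)} = 3 - K$
$U{\left(d \right)} = - 9 d^{3}$ ($U{\left(d \right)} = - 9 d d^{2} = - 9 d^{3}$)
$u{\left(q \right)} = 23 + q$
$\frac{1826}{N{\left(0,49 \right)}} + \frac{3181}{u{\left(U{\left(-8 \right)} \right)}} = \frac{1826}{3 - 0} + \frac{3181}{23 - 9 \left(-8\right)^{3}} = \frac{1826}{3 + 0} + \frac{3181}{23 - -4608} = \frac{1826}{3} + \frac{3181}{23 + 4608} = 1826 \cdot \frac{1}{3} + \frac{3181}{4631} = \frac{1826}{3} + 3181 \cdot \frac{1}{4631} = \frac{1826}{3} + \frac{3181}{4631} = \frac{8465749}{13893}$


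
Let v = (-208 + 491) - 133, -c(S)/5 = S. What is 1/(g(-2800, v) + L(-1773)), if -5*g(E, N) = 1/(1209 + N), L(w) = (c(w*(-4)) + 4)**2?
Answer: 6795/8542184325119 ≈ 7.9546e-10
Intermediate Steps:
c(S) = -5*S
v = 150 (v = 283 - 133 = 150)
L(w) = (4 + 20*w)**2 (L(w) = (-5*w*(-4) + 4)**2 = (-(-20)*w + 4)**2 = (20*w + 4)**2 = (4 + 20*w)**2)
g(E, N) = -1/(5*(1209 + N))
1/(g(-2800, v) + L(-1773)) = 1/(-1/(6045 + 5*150) + 16*(1 + 5*(-1773))**2) = 1/(-1/(6045 + 750) + 16*(1 - 8865)**2) = 1/(-1/6795 + 16*(-8864)**2) = 1/(-1*1/6795 + 16*78570496) = 1/(-1/6795 + 1257127936) = 1/(8542184325119/6795) = 6795/8542184325119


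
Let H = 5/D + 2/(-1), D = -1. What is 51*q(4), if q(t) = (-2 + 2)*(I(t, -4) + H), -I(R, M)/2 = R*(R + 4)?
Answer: 0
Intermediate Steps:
H = -7 (H = 5/(-1) + 2/(-1) = 5*(-1) + 2*(-1) = -5 - 2 = -7)
I(R, M) = -2*R*(4 + R) (I(R, M) = -2*R*(R + 4) = -2*R*(4 + R))
q(t) = 0 (q(t) = (-2 + 2)*(-2*t*(4 + t) - 7) = 0*(-7 - 2*t*(4 + t)) = 0)
51*q(4) = 51*0 = 0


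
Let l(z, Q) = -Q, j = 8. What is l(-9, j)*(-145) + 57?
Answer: 1217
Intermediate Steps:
l(-9, j)*(-145) + 57 = -1*8*(-145) + 57 = -8*(-145) + 57 = 1160 + 57 = 1217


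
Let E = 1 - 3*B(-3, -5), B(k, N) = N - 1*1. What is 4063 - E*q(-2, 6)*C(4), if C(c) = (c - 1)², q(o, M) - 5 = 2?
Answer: 2866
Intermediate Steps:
q(o, M) = 7 (q(o, M) = 5 + 2 = 7)
B(k, N) = -1 + N (B(k, N) = N - 1 = -1 + N)
C(c) = (-1 + c)²
E = 19 (E = 1 - 3*(-1 - 5) = 1 - 3*(-6) = 1 + 18 = 19)
4063 - E*q(-2, 6)*C(4) = 4063 - 19*7*(-1 + 4)² = 4063 - 133*3² = 4063 - 133*9 = 4063 - 1*1197 = 4063 - 1197 = 2866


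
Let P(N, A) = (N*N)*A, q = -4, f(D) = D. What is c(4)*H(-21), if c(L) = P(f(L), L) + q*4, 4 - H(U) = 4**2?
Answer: -576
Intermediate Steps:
H(U) = -12 (H(U) = 4 - 1*4**2 = 4 - 1*16 = 4 - 16 = -12)
P(N, A) = A*N**2 (P(N, A) = N**2*A = A*N**2)
c(L) = -16 + L**3 (c(L) = L*L**2 - 4*4 = L**3 - 16 = -16 + L**3)
c(4)*H(-21) = (-16 + 4**3)*(-12) = (-16 + 64)*(-12) = 48*(-12) = -576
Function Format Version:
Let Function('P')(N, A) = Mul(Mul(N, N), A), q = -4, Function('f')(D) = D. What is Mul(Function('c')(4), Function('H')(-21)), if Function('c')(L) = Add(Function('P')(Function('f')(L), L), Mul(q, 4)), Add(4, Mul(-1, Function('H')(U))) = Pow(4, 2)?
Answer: -576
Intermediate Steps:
Function('H')(U) = -12 (Function('H')(U) = Add(4, Mul(-1, Pow(4, 2))) = Add(4, Mul(-1, 16)) = Add(4, -16) = -12)
Function('P')(N, A) = Mul(A, Pow(N, 2)) (Function('P')(N, A) = Mul(Pow(N, 2), A) = Mul(A, Pow(N, 2)))
Function('c')(L) = Add(-16, Pow(L, 3)) (Function('c')(L) = Add(Mul(L, Pow(L, 2)), Mul(-4, 4)) = Add(Pow(L, 3), -16) = Add(-16, Pow(L, 3)))
Mul(Function('c')(4), Function('H')(-21)) = Mul(Add(-16, Pow(4, 3)), -12) = Mul(Add(-16, 64), -12) = Mul(48, -12) = -576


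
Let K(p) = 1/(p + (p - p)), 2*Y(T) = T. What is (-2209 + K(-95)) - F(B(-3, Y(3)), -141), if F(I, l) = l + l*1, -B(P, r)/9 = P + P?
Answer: -183066/95 ≈ -1927.0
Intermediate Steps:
Y(T) = T/2
K(p) = 1/p (K(p) = 1/(p + 0) = 1/p)
B(P, r) = -18*P (B(P, r) = -9*(P + P) = -18*P)
F(I, l) = 2*l (F(I, l) = l + l = 2*l)
(-2209 + K(-95)) - F(B(-3, Y(3)), -141) = (-2209 + 1/(-95)) - 2*(-141) = (-2209 - 1/95) - 1*(-282) = -209856/95 + 282 = -183066/95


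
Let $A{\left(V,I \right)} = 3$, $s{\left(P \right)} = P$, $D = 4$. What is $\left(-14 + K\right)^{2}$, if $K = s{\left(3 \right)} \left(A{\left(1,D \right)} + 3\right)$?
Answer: $16$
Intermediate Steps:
$K = 18$ ($K = 3 \left(3 + 3\right) = 3 \cdot 6 = 18$)
$\left(-14 + K\right)^{2} = \left(-14 + 18\right)^{2} = 4^{2} = 16$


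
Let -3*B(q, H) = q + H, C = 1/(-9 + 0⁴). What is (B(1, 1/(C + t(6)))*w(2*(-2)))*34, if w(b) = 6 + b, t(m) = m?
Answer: -4216/159 ≈ -26.516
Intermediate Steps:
C = -⅑ (C = 1/(-9 + 0) = 1/(-9) = -⅑ ≈ -0.11111)
B(q, H) = -H/3 - q/3 (B(q, H) = -(q + H)/3 = -(H + q)/3 = -H/3 - q/3)
(B(1, 1/(C + t(6)))*w(2*(-2)))*34 = ((-1/(3*(-⅑ + 6)) - ⅓*1)*(6 + 2*(-2)))*34 = ((-1/(3*53/9) - ⅓)*(6 - 4))*34 = ((-⅓*9/53 - ⅓)*2)*34 = ((-3/53 - ⅓)*2)*34 = -62/159*2*34 = -124/159*34 = -4216/159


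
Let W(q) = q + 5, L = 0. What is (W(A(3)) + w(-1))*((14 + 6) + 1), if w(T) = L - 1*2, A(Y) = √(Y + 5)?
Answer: 63 + 42*√2 ≈ 122.40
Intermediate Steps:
A(Y) = √(5 + Y)
w(T) = -2 (w(T) = 0 - 1*2 = 0 - 2 = -2)
W(q) = 5 + q
(W(A(3)) + w(-1))*((14 + 6) + 1) = ((5 + √(5 + 3)) - 2)*((14 + 6) + 1) = ((5 + √8) - 2)*(20 + 1) = ((5 + 2*√2) - 2)*21 = (3 + 2*√2)*21 = 63 + 42*√2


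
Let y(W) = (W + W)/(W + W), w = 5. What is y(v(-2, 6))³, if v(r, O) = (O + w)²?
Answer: 1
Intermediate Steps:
v(r, O) = (5 + O)² (v(r, O) = (O + 5)² = (5 + O)²)
y(W) = 1 (y(W) = (2*W)/((2*W)) = (2*W)*(1/(2*W)) = 1)
y(v(-2, 6))³ = 1³ = 1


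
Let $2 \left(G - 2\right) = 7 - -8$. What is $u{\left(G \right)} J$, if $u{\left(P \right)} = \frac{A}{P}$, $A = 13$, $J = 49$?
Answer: $\frac{1274}{19} \approx 67.053$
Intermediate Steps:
$G = \frac{19}{2}$ ($G = 2 + \frac{7 - -8}{2} = 2 + \frac{7 + 8}{2} = 2 + \frac{1}{2} \cdot 15 = 2 + \frac{15}{2} = \frac{19}{2} \approx 9.5$)
$u{\left(P \right)} = \frac{13}{P}$
$u{\left(G \right)} J = \frac{13}{\frac{19}{2}} \cdot 49 = 13 \cdot \frac{2}{19} \cdot 49 = \frac{26}{19} \cdot 49 = \frac{1274}{19}$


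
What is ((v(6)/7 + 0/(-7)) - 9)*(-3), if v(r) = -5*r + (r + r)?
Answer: 243/7 ≈ 34.714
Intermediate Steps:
v(r) = -3*r (v(r) = -5*r + 2*r = -3*r)
((v(6)/7 + 0/(-7)) - 9)*(-3) = ((-3*6/7 + 0/(-7)) - 9)*(-3) = ((-18*1/7 + 0*(-1/7)) - 9)*(-3) = ((-18/7 + 0) - 9)*(-3) = (-18/7 - 9)*(-3) = -81/7*(-3) = 243/7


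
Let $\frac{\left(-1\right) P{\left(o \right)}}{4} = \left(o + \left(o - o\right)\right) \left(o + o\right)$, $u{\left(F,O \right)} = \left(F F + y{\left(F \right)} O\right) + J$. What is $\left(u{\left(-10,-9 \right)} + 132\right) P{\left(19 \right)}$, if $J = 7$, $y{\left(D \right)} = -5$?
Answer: $-820192$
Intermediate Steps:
$u{\left(F,O \right)} = 7 + F^{2} - 5 O$ ($u{\left(F,O \right)} = \left(F F - 5 O\right) + 7 = \left(F^{2} - 5 O\right) + 7 = 7 + F^{2} - 5 O$)
$P{\left(o \right)} = - 8 o^{2}$ ($P{\left(o \right)} = - 4 \left(o + \left(o - o\right)\right) \left(o + o\right) = - 4 \left(o + 0\right) 2 o = - 4 o 2 o = - 4 \cdot 2 o^{2} = - 8 o^{2}$)
$\left(u{\left(-10,-9 \right)} + 132\right) P{\left(19 \right)} = \left(\left(7 + \left(-10\right)^{2} - -45\right) + 132\right) \left(- 8 \cdot 19^{2}\right) = \left(\left(7 + 100 + 45\right) + 132\right) \left(\left(-8\right) 361\right) = \left(152 + 132\right) \left(-2888\right) = 284 \left(-2888\right) = -820192$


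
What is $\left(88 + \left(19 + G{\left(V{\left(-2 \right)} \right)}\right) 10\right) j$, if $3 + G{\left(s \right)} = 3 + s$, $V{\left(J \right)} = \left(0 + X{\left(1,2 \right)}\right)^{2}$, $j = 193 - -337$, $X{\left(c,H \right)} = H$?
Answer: $168540$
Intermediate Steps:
$j = 530$ ($j = 193 + 337 = 530$)
$V{\left(J \right)} = 4$ ($V{\left(J \right)} = \left(0 + 2\right)^{2} = 2^{2} = 4$)
$G{\left(s \right)} = s$ ($G{\left(s \right)} = -3 + \left(3 + s\right) = s$)
$\left(88 + \left(19 + G{\left(V{\left(-2 \right)} \right)}\right) 10\right) j = \left(88 + \left(19 + 4\right) 10\right) 530 = \left(88 + 23 \cdot 10\right) 530 = \left(88 + 230\right) 530 = 318 \cdot 530 = 168540$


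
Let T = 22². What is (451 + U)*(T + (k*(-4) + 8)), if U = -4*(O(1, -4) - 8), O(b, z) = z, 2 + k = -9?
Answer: 267464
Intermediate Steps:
k = -11 (k = -2 - 9 = -11)
U = 48 (U = -4*(-4 - 8) = -4*(-12) = 48)
T = 484
(451 + U)*(T + (k*(-4) + 8)) = (451 + 48)*(484 + (-11*(-4) + 8)) = 499*(484 + (44 + 8)) = 499*(484 + 52) = 499*536 = 267464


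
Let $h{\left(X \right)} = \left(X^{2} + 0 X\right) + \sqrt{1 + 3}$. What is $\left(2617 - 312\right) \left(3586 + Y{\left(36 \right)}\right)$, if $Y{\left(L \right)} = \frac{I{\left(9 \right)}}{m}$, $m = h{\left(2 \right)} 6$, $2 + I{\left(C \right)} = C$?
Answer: $\frac{297582415}{36} \approx 8.2662 \cdot 10^{6}$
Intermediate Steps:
$I{\left(C \right)} = -2 + C$
$h{\left(X \right)} = 2 + X^{2}$ ($h{\left(X \right)} = \left(X^{2} + 0\right) + \sqrt{4} = X^{2} + 2 = 2 + X^{2}$)
$m = 36$ ($m = \left(2 + 2^{2}\right) 6 = \left(2 + 4\right) 6 = 6 \cdot 6 = 36$)
$Y{\left(L \right)} = \frac{7}{36}$ ($Y{\left(L \right)} = \frac{-2 + 9}{36} = 7 \cdot \frac{1}{36} = \frac{7}{36}$)
$\left(2617 - 312\right) \left(3586 + Y{\left(36 \right)}\right) = \left(2617 - 312\right) \left(3586 + \frac{7}{36}\right) = 2305 \cdot \frac{129103}{36} = \frac{297582415}{36}$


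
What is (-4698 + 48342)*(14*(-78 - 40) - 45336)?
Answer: -2050744272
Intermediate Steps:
(-4698 + 48342)*(14*(-78 - 40) - 45336) = 43644*(14*(-118) - 45336) = 43644*(-1652 - 45336) = 43644*(-46988) = -2050744272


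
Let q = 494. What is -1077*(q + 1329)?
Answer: -1963371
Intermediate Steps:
-1077*(q + 1329) = -1077*(494 + 1329) = -1077*1823 = -1963371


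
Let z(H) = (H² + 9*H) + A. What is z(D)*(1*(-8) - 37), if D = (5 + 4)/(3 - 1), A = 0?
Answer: -10935/4 ≈ -2733.8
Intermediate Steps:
D = 9/2 ≈ 4.5000
z(H) = H² + 9*H (z(H) = (H² + 9*H) + 0 = H² + 9*H)
z(D)*(1*(-8) - 37) = (9*(9 + 9/2)/2)*(1*(-8) - 37) = ((9/2)*(27/2))*(-8 - 37) = (243/4)*(-45) = -10935/4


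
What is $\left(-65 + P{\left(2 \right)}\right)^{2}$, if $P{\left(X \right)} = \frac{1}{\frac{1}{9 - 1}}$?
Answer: $3249$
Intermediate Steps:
$P{\left(X \right)} = 8$ ($P{\left(X \right)} = \frac{1}{\frac{1}{8}} = 8$)
$\left(-65 + P{\left(2 \right)}\right)^{2} = \left(-65 + 8\right)^{2} = \left(-57\right)^{2} = 3249$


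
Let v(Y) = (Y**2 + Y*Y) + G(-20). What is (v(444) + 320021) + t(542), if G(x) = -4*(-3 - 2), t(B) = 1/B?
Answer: 387157647/542 ≈ 7.1431e+5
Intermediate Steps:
G(x) = 20 (G(x) = -4*(-5) = 20)
v(Y) = 20 + 2*Y**2 (v(Y) = (Y**2 + Y*Y) + 20 = (Y**2 + Y**2) + 20 = 2*Y**2 + 20 = 20 + 2*Y**2)
(v(444) + 320021) + t(542) = ((20 + 2*444**2) + 320021) + 1/542 = ((20 + 2*197136) + 320021) + 1/542 = ((20 + 394272) + 320021) + 1/542 = (394292 + 320021) + 1/542 = 714313 + 1/542 = 387157647/542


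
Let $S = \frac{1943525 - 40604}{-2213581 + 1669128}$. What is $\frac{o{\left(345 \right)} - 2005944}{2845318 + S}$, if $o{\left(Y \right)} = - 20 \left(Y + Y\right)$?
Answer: $- \frac{1099655680032}{1549140018133} \approx -0.70985$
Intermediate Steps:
$o{\left(Y \right)} = - 40 Y$ ($o{\left(Y \right)} = - 20 \cdot 2 Y = - 40 Y$)
$S = - \frac{1902921}{544453}$ ($S = \frac{1902921}{-544453} = 1902921 \left(- \frac{1}{544453}\right) = - \frac{1902921}{544453} \approx -3.4951$)
$\frac{o{\left(345 \right)} - 2005944}{2845318 + S} = \frac{\left(-40\right) 345 - 2005944}{2845318 - \frac{1902921}{544453}} = \frac{-13800 - 2005944}{\frac{1549140018133}{544453}} = \left(-2019744\right) \frac{544453}{1549140018133} = - \frac{1099655680032}{1549140018133}$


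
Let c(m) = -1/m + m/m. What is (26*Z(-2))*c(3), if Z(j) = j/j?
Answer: 52/3 ≈ 17.333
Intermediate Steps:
Z(j) = 1
c(m) = 1 - 1/m (c(m) = -1/m + 1 = 1 - 1/m)
(26*Z(-2))*c(3) = (26*1)*((-1 + 3)/3) = 26*((1/3)*2) = 26*(2/3) = 52/3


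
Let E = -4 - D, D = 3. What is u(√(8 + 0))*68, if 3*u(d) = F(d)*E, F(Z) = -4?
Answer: 1904/3 ≈ 634.67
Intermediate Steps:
E = -7 (E = -4 - 1*3 = -4 - 3 = -7)
u(d) = 28/3 (u(d) = (-4*(-7))/3 = (⅓)*28 = 28/3)
u(√(8 + 0))*68 = (28/3)*68 = 1904/3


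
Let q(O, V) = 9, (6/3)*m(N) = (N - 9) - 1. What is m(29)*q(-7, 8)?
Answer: 171/2 ≈ 85.500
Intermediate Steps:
m(N) = -5 + N/2 (m(N) = ((N - 9) - 1)/2 = ((-9 + N) - 1)/2 = (-10 + N)/2 = -5 + N/2)
m(29)*q(-7, 8) = (-5 + (1/2)*29)*9 = (-5 + 29/2)*9 = (19/2)*9 = 171/2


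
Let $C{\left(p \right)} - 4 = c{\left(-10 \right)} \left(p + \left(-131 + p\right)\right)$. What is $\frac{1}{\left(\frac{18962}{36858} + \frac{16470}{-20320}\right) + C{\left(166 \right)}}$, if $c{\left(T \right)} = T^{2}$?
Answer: $\frac{37447728}{752838036541} \approx 4.9742 \cdot 10^{-5}$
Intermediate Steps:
$C{\left(p \right)} = -13096 + 200 p$ ($C{\left(p \right)} = 4 + \left(-10\right)^{2} \left(p + \left(-131 + p\right)\right) = 4 + 100 \left(-131 + 2 p\right) = 4 + \left(-13100 + 200 p\right) = -13096 + 200 p$)
$\frac{1}{\left(\frac{18962}{36858} + \frac{16470}{-20320}\right) + C{\left(166 \right)}} = \frac{1}{\left(\frac{18962}{36858} + \frac{16470}{-20320}\right) + \left(-13096 + 200 \cdot 166\right)} = \frac{1}{\left(18962 \cdot \frac{1}{36858} + 16470 \left(- \frac{1}{20320}\right)\right) + \left(-13096 + 33200\right)} = \frac{1}{\left(\frac{9481}{18429} - \frac{1647}{2032}\right) + 20104} = \frac{1}{- \frac{11087171}{37447728} + 20104} = \frac{1}{\frac{752838036541}{37447728}} = \frac{37447728}{752838036541}$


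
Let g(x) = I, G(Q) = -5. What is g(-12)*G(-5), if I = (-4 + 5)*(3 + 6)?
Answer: -45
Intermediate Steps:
I = 9 (I = 1*9 = 9)
g(x) = 9
g(-12)*G(-5) = 9*(-5) = -45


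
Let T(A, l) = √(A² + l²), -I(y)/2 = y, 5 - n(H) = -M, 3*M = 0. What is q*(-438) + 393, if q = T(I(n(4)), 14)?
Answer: 393 - 876*√74 ≈ -7142.6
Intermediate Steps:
M = 0 (M = (⅓)*0 = 0)
n(H) = 5 (n(H) = 5 - (-1)*0 = 5 - 1*0 = 5 + 0 = 5)
I(y) = -2*y
q = 2*√74 (q = √((-2*5)² + 14²) = √((-10)² + 196) = √(100 + 196) = √296 = 2*√74 ≈ 17.205)
q*(-438) + 393 = (2*√74)*(-438) + 393 = -876*√74 + 393 = 393 - 876*√74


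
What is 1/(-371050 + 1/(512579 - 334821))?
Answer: -177758/65957105899 ≈ -2.6951e-6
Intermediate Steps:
1/(-371050 + 1/(512579 - 334821)) = 1/(-371050 + 1/177758) = 1/(-65957105899/177758) = -177758/65957105899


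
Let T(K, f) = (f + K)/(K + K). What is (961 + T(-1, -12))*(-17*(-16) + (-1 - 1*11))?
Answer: 251550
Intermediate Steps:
T(K, f) = (K + f)/(2*K) (T(K, f) = (K + f)/((2*K)) = (K + f)*(1/(2*K)) = (K + f)/(2*K))
(961 + T(-1, -12))*(-17*(-16) + (-1 - 1*11)) = (961 + (1/2)*(-1 - 12)/(-1))*(-17*(-16) + (-1 - 1*11)) = (961 + (1/2)*(-1)*(-13))*(272 + (-1 - 11)) = (961 + 13/2)*(272 - 12) = (1935/2)*260 = 251550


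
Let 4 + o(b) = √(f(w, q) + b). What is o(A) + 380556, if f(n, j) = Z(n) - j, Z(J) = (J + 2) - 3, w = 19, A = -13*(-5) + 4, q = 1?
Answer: 380552 + √86 ≈ 3.8056e+5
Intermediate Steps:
A = 69 (A = 65 + 4 = 69)
Z(J) = -1 + J (Z(J) = (2 + J) - 3 = -1 + J)
f(n, j) = -1 + n - j (f(n, j) = (-1 + n) - j = -1 + n - j)
o(b) = -4 + √(17 + b) (o(b) = -4 + √((-1 + 19 - 1*1) + b) = -4 + √((-1 + 19 - 1) + b) = -4 + √(17 + b))
o(A) + 380556 = (-4 + √(17 + 69)) + 380556 = (-4 + √86) + 380556 = 380552 + √86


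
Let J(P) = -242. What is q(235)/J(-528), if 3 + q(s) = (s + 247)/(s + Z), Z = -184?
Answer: -329/12342 ≈ -0.026657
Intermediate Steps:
q(s) = -3 + (247 + s)/(-184 + s) (q(s) = -3 + (s + 247)/(s - 184) = -3 + (247 + s)/(-184 + s))
q(235)/J(-528) = ((799 - 2*235)/(-184 + 235))/(-242) = ((799 - 470)/51)*(-1/242) = ((1/51)*329)*(-1/242) = (329/51)*(-1/242) = -329/12342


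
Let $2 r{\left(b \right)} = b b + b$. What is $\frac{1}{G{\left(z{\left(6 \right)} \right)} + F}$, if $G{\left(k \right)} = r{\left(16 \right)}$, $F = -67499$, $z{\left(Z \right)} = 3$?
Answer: $- \frac{1}{67363} \approx -1.4845 \cdot 10^{-5}$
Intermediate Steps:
$r{\left(b \right)} = \frac{b}{2} + \frac{b^{2}}{2}$ ($r{\left(b \right)} = \frac{b b + b}{2} = \frac{b^{2} + b}{2} = \frac{b + b^{2}}{2} = \frac{b}{2} + \frac{b^{2}}{2}$)
$G{\left(k \right)} = 136$ ($G{\left(k \right)} = \frac{1}{2} \cdot 16 \left(1 + 16\right) = \frac{1}{2} \cdot 16 \cdot 17 = 136$)
$\frac{1}{G{\left(z{\left(6 \right)} \right)} + F} = \frac{1}{136 - 67499} = \frac{1}{-67363} = - \frac{1}{67363}$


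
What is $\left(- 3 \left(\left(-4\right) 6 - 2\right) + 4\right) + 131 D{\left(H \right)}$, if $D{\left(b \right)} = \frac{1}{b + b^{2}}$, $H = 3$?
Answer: $\frac{1115}{12} \approx 92.917$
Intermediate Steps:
$\left(- 3 \left(\left(-4\right) 6 - 2\right) + 4\right) + 131 D{\left(H \right)} = \left(- 3 \left(\left(-4\right) 6 - 2\right) + 4\right) + 131 \frac{1}{3 \left(1 + 3\right)} = \left(- 3 \left(-24 - 2\right) + 4\right) + 131 \frac{1}{3 \cdot 4} = \left(\left(-3\right) \left(-26\right) + 4\right) + 131 \cdot \frac{1}{3} \cdot \frac{1}{4} = \left(78 + 4\right) + 131 \cdot \frac{1}{12} = 82 + \frac{131}{12} = \frac{1115}{12}$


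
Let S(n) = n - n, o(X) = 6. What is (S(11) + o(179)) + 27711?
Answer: 27717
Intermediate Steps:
S(n) = 0
(S(11) + o(179)) + 27711 = (0 + 6) + 27711 = 6 + 27711 = 27717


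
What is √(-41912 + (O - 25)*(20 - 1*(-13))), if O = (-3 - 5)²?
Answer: 25*I*√65 ≈ 201.56*I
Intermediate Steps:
O = 64 (O = (-8)² = 64)
√(-41912 + (O - 25)*(20 - 1*(-13))) = √(-41912 + (64 - 25)*(20 - 1*(-13))) = √(-41912 + 39*(20 + 13)) = √(-41912 + 39*33) = √(-41912 + 1287) = √(-40625) = 25*I*√65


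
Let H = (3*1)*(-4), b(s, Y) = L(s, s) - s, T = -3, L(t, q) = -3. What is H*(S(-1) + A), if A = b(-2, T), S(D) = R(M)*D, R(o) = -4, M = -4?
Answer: -36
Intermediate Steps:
b(s, Y) = -3 - s
S(D) = -4*D
A = -1 (A = -3 - 1*(-2) = -3 + 2 = -1)
H = -12 (H = 3*(-4) = -12)
H*(S(-1) + A) = -12*(-4*(-1) - 1) = -12*(4 - 1) = -12*3 = -36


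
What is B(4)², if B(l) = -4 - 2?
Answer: 36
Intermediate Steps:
B(l) = -6
B(4)² = (-6)² = 36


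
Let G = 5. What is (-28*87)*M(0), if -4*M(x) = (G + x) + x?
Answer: 3045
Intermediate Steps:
M(x) = -5/4 - x/2 (M(x) = -((5 + x) + x)/4 = -(5 + 2*x)/4 = -5/4 - x/2)
(-28*87)*M(0) = (-28*87)*(-5/4 - ½*0) = -2436*(-5/4 + 0) = -2436*(-5/4) = 3045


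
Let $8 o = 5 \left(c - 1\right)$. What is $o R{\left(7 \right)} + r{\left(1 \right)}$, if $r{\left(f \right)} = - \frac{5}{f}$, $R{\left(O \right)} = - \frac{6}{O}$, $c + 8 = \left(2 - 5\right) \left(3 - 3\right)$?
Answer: $- \frac{5}{28} \approx -0.17857$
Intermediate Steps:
$c = -8$ ($c = -8 + \left(2 - 5\right) \left(3 - 3\right) = -8 - 0 = -8 + 0 = -8$)
$o = - \frac{45}{8}$ ($o = \frac{5 \left(-8 - 1\right)}{8} = \frac{5 \left(-9\right)}{8} = \frac{1}{8} \left(-45\right) = - \frac{45}{8} \approx -5.625$)
$o R{\left(7 \right)} + r{\left(1 \right)} = - \frac{45 \left(- \frac{6}{7}\right)}{8} - \frac{5}{1} = - \frac{45 \left(\left(-6\right) \frac{1}{7}\right)}{8} - 5 = \left(- \frac{45}{8}\right) \left(- \frac{6}{7}\right) - 5 = \frac{135}{28} - 5 = - \frac{5}{28}$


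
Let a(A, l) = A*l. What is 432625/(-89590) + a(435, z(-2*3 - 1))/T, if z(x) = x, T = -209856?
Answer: -3017205015/626699968 ≈ -4.8144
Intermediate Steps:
432625/(-89590) + a(435, z(-2*3 - 1))/T = 432625/(-89590) + (435*(-2*3 - 1))/(-209856) = 432625*(-1/89590) + (435*(-6 - 1))*(-1/209856) = -86525/17918 + (435*(-7))*(-1/209856) = -86525/17918 - 3045*(-1/209856) = -86525/17918 + 1015/69952 = -3017205015/626699968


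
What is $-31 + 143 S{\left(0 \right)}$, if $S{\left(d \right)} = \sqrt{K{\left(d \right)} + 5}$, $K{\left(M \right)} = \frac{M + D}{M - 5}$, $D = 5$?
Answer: $255$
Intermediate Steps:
$K{\left(M \right)} = \frac{5 + M}{-5 + M}$ ($K{\left(M \right)} = \frac{M + 5}{M - 5} = \frac{5 + M}{M - 5} = \frac{5 + M}{-5 + M}$)
$S{\left(d \right)} = \sqrt{5 + \frac{5 + d}{-5 + d}}$ ($S{\left(d \right)} = \sqrt{\frac{5 + d}{-5 + d} + 5} = \sqrt{5 + \frac{5 + d}{-5 + d}}$)
$-31 + 143 S{\left(0 \right)} = -31 + 143 \sqrt{2} \sqrt{\frac{-10 + 3 \cdot 0}{-5 + 0}} = -31 + 143 \sqrt{2} \sqrt{\frac{-10 + 0}{-5}} = -31 + 143 \sqrt{2} \sqrt{\left(- \frac{1}{5}\right) \left(-10\right)} = -31 + 143 \sqrt{2} \sqrt{2} = -31 + 143 \cdot 2 = -31 + 286 = 255$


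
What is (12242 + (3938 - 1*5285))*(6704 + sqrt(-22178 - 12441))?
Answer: 73040080 + 10895*I*sqrt(34619) ≈ 7.304e+7 + 2.0271e+6*I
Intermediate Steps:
(12242 + (3938 - 1*5285))*(6704 + sqrt(-22178 - 12441)) = (12242 + (3938 - 5285))*(6704 + sqrt(-34619)) = (12242 - 1347)*(6704 + I*sqrt(34619)) = 10895*(6704 + I*sqrt(34619)) = 73040080 + 10895*I*sqrt(34619)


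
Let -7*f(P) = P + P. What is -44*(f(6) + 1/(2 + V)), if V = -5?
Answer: 1892/21 ≈ 90.095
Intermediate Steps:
f(P) = -2*P/7 (f(P) = -(P + P)/7 = -2*P/7)
-44*(f(6) + 1/(2 + V)) = -44*(-2/7*6 + 1/(2 - 5)) = -44*(-12/7 + 1/(-3)) = -44*(-12/7 - ⅓) = -44*(-43/21) = 1892/21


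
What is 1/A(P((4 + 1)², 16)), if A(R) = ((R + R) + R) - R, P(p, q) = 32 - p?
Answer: 1/14 ≈ 0.071429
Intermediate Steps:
A(R) = 2*R (A(R) = (2*R + R) - R = 3*R - R = 2*R)
1/A(P((4 + 1)², 16)) = 1/(2*(32 - (4 + 1)²)) = 1/(2*(32 - 1*5²)) = 1/(2*(32 - 1*25)) = 1/(2*(32 - 25)) = 1/(2*7) = 1/14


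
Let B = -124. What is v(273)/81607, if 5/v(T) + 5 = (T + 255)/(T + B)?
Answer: -745/17708719 ≈ -4.2070e-5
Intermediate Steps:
v(T) = 5/(-5 + (255 + T)/(-124 + T)) (v(T) = 5/(-5 + (T + 255)/(T - 124)) = 5/(-5 + (255 + T)/(-124 + T)))
v(273)/81607 = (5*(124 - 1*273)/(-875 + 4*273))/81607 = (5*(124 - 273)/(-875 + 1092))*(1/81607) = (5*(-149)/217)*(1/81607) = (5*(1/217)*(-149))*(1/81607) = -745/217*1/81607 = -745/17708719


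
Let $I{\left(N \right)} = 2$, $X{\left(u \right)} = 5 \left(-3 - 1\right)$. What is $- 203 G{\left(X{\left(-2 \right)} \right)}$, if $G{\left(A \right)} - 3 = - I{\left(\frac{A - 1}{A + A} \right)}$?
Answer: $-203$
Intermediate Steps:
$X{\left(u \right)} = -20$ ($X{\left(u \right)} = 5 \left(-4\right) = -20$)
$G{\left(A \right)} = 1$ ($G{\left(A \right)} = 3 - 2 = 1$)
$- 203 G{\left(X{\left(-2 \right)} \right)} = \left(-203\right) 1 = -203$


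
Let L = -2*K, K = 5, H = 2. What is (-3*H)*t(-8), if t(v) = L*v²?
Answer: 3840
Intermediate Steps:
L = -10 (L = -2*5 = -10)
t(v) = -10*v²
(-3*H)*t(-8) = (-3*2)*(-10*(-8)²) = -(-60)*64 = -6*(-640) = 3840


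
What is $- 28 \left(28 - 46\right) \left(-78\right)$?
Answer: $-39312$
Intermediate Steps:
$- 28 \left(28 - 46\right) \left(-78\right) = \left(-28\right) \left(-18\right) \left(-78\right) = 504 \left(-78\right) = -39312$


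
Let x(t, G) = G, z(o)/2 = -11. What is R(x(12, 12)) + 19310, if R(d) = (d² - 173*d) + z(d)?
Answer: 17356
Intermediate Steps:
z(o) = -22 (z(o) = 2*(-11) = -22)
R(d) = -22 + d² - 173*d (R(d) = (d² - 173*d) - 22 = -22 + d² - 173*d)
R(x(12, 12)) + 19310 = (-22 + 12² - 173*12) + 19310 = (-22 + 144 - 2076) + 19310 = -1954 + 19310 = 17356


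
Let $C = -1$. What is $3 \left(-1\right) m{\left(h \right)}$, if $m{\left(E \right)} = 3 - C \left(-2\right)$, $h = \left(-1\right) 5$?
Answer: $-3$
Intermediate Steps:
$h = -5$
$m{\left(E \right)} = 1$ ($m{\left(E \right)} = 3 - \left(-1\right) \left(-2\right) = 3 - 2 = 1$)
$3 \left(-1\right) m{\left(h \right)} = 3 \left(-1\right) 1 = \left(-3\right) 1 = -3$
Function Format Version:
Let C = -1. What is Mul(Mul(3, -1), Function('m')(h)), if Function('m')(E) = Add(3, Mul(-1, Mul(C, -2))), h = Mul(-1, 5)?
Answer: -3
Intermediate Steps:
h = -5
Function('m')(E) = 1 (Function('m')(E) = Add(3, Mul(-1, Mul(-1, -2))) = Add(3, Mul(-1, 2)) = Add(3, -2) = 1)
Mul(Mul(3, -1), Function('m')(h)) = Mul(Mul(3, -1), 1) = Mul(-3, 1) = -3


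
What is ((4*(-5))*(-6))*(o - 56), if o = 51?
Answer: -600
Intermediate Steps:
((4*(-5))*(-6))*(o - 56) = ((4*(-5))*(-6))*(51 - 56) = -20*(-6)*(-5) = 120*(-5) = -600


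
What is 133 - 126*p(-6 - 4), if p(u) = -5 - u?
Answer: -497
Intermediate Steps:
133 - 126*p(-6 - 4) = 133 - 126*(-5 - (-6 - 4)) = 133 - 126*(-5 - 1*(-10)) = 133 - 126*(-5 + 10) = 133 - 126*5 = 133 - 630 = -497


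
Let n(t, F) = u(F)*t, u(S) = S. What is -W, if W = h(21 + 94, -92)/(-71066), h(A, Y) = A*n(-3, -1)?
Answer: 345/71066 ≈ 0.0048546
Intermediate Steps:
n(t, F) = F*t
h(A, Y) = 3*A (h(A, Y) = A*(-1*(-3)) = A*3 = 3*A)
W = -345/71066 (W = (3*(21 + 94))/(-71066) = (3*115)*(-1/71066) = 345*(-1/71066) = -345/71066 ≈ -0.0048546)
-W = -1*(-345/71066) = 345/71066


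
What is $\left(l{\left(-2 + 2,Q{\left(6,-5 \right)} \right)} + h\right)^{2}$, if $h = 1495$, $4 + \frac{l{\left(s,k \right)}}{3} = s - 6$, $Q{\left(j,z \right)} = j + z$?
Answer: $2146225$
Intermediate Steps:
$l{\left(s,k \right)} = -30 + 3 s$ ($l{\left(s,k \right)} = -12 + 3 \left(s - 6\right) = -12 + 3 \left(-6 + s\right) = -12 + \left(-18 + 3 s\right) = -30 + 3 s$)
$\left(l{\left(-2 + 2,Q{\left(6,-5 \right)} \right)} + h\right)^{2} = \left(\left(-30 + 3 \left(-2 + 2\right)\right) + 1495\right)^{2} = \left(\left(-30 + 3 \cdot 0\right) + 1495\right)^{2} = \left(\left(-30 + 0\right) + 1495\right)^{2} = \left(-30 + 1495\right)^{2} = 1465^{2} = 2146225$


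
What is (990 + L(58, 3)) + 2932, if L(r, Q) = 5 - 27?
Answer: 3900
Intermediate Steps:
L(r, Q) = -22
(990 + L(58, 3)) + 2932 = (990 - 22) + 2932 = 968 + 2932 = 3900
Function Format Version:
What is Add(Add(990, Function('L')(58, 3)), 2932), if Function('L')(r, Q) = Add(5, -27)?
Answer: 3900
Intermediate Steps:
Function('L')(r, Q) = -22
Add(Add(990, Function('L')(58, 3)), 2932) = Add(Add(990, -22), 2932) = Add(968, 2932) = 3900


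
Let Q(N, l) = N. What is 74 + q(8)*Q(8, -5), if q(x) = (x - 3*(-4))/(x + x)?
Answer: 84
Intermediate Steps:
q(x) = (12 + x)/(2*x) (q(x) = (x + 12)/((2*x)) = (12 + x)*(1/(2*x)) = (12 + x)/(2*x))
74 + q(8)*Q(8, -5) = 74 + ((½)*(12 + 8)/8)*8 = 74 + ((½)*(⅛)*20)*8 = 74 + (5/4)*8 = 74 + 10 = 84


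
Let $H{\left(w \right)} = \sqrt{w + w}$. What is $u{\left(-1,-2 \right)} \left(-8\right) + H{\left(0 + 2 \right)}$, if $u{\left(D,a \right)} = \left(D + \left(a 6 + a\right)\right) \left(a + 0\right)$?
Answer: $-238$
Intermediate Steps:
$H{\left(w \right)} = \sqrt{2} \sqrt{w}$ ($H{\left(w \right)} = \sqrt{2 w} = \sqrt{2} \sqrt{w}$)
$u{\left(D,a \right)} = a \left(D + 7 a\right)$ ($u{\left(D,a \right)} = \left(D + \left(6 a + a\right)\right) a = \left(D + 7 a\right) a = a \left(D + 7 a\right)$)
$u{\left(-1,-2 \right)} \left(-8\right) + H{\left(0 + 2 \right)} = - 2 \left(-1 + 7 \left(-2\right)\right) \left(-8\right) + \sqrt{2} \sqrt{0 + 2} = - 2 \left(-1 - 14\right) \left(-8\right) + \sqrt{2} \sqrt{2} = \left(-2\right) \left(-15\right) \left(-8\right) + 2 = 30 \left(-8\right) + 2 = -240 + 2 = -238$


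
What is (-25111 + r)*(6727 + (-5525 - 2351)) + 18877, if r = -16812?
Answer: 48188404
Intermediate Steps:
(-25111 + r)*(6727 + (-5525 - 2351)) + 18877 = (-25111 - 16812)*(6727 + (-5525 - 2351)) + 18877 = -41923*(6727 - 7876) + 18877 = -41923*(-1149) + 18877 = 48169527 + 18877 = 48188404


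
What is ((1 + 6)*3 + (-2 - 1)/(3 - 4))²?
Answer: 576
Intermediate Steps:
((1 + 6)*3 + (-2 - 1)/(3 - 4))² = (7*3 - 3/(-1))² = (21 - 3*(-1))² = (21 + 3)² = 24² = 576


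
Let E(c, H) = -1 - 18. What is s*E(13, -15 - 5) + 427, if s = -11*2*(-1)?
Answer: 9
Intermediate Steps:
E(c, H) = -19
s = 22 (s = -22*(-1) = 22)
s*E(13, -15 - 5) + 427 = 22*(-19) + 427 = -418 + 427 = 9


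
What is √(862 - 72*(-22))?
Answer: √2446 ≈ 49.457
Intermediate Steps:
√(862 - 72*(-22)) = √(862 + 1584) = √2446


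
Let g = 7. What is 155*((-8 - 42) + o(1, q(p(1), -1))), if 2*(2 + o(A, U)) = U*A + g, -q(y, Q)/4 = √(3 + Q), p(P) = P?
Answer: -15035/2 - 310*√2 ≈ -7955.9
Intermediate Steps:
q(y, Q) = -4*√(3 + Q)
o(A, U) = 3/2 + A*U/2 (o(A, U) = -2 + (U*A + 7)/2 = -2 + (A*U + 7)/2 = -2 + (7 + A*U)/2 = -2 + (7/2 + A*U/2) = 3/2 + A*U/2)
155*((-8 - 42) + o(1, q(p(1), -1))) = 155*((-8 - 42) + (3/2 + (½)*1*(-4*√(3 - 1)))) = 155*(-50 + (3/2 + (½)*1*(-4*√2))) = 155*(-50 + (3/2 - 2*√2)) = 155*(-97/2 - 2*√2) = -15035/2 - 310*√2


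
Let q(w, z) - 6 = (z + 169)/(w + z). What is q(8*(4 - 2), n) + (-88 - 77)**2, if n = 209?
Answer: 680817/25 ≈ 27233.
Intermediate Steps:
q(w, z) = 6 + (169 + z)/(w + z) (q(w, z) = 6 + (z + 169)/(w + z) = 6 + (169 + z)/(w + z))
q(8*(4 - 2), n) + (-88 - 77)**2 = (169 + 6*(8*(4 - 2)) + 7*209)/(8*(4 - 2) + 209) + (-88 - 77)**2 = (169 + 6*(8*2) + 1463)/(8*2 + 209) + (-165)**2 = (169 + 6*16 + 1463)/(16 + 209) + 27225 = (169 + 96 + 1463)/225 + 27225 = (1/225)*1728 + 27225 = 192/25 + 27225 = 680817/25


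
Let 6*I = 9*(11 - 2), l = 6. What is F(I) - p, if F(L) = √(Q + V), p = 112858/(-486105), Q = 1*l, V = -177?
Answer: 112858/486105 + 3*I*√19 ≈ 0.23217 + 13.077*I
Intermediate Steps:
Q = 6 (Q = 1*6 = 6)
p = -112858/486105 (p = 112858*(-1/486105) = -112858/486105 ≈ -0.23217)
I = 27/2 (I = (9*(11 - 2))/6 = (9*9)/6 = (⅙)*81 = 27/2 ≈ 13.500)
F(L) = 3*I*√19 (F(L) = √(6 - 177) = √(-171) = 3*I*√19)
F(I) - p = 3*I*√19 - 1*(-112858/486105) = 3*I*√19 + 112858/486105 = 112858/486105 + 3*I*√19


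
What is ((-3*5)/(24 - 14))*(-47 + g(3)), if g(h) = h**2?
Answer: 57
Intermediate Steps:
((-3*5)/(24 - 14))*(-47 + g(3)) = ((-3*5)/(24 - 14))*(-47 + 3**2) = (-15/10)*(-47 + 9) = -15*1/10*(-38) = -3/2*(-38) = 57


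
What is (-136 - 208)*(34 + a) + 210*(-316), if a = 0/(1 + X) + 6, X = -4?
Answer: -80120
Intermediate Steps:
a = 6 (a = 0/(1 - 4) + 6 = 0/(-3) + 6 = 0*(-⅓) + 6 = 0 + 6 = 6)
(-136 - 208)*(34 + a) + 210*(-316) = (-136 - 208)*(34 + 6) + 210*(-316) = -344*40 - 66360 = -13760 - 66360 = -80120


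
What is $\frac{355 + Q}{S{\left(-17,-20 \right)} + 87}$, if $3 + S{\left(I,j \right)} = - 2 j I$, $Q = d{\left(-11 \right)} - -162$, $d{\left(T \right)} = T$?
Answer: $- \frac{253}{298} \approx -0.84899$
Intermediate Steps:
$Q = 151$ ($Q = -11 - -162 = -11 + 162 = 151$)
$S{\left(I,j \right)} = -3 - 2 I j$ ($S{\left(I,j \right)} = -3 + - 2 j I = -3 - 2 I j$)
$\frac{355 + Q}{S{\left(-17,-20 \right)} + 87} = \frac{355 + 151}{\left(-3 - \left(-34\right) \left(-20\right)\right) + 87} = \frac{506}{\left(-3 - 680\right) + 87} = \frac{506}{-683 + 87} = \frac{506}{-596} = 506 \left(- \frac{1}{596}\right) = - \frac{253}{298}$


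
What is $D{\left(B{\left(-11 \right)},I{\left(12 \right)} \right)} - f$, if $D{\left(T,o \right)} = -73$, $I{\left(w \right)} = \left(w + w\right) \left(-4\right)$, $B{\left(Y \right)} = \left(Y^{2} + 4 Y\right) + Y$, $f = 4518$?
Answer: $-4591$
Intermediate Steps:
$B{\left(Y \right)} = Y^{2} + 5 Y$
$I{\left(w \right)} = - 8 w$ ($I{\left(w \right)} = 2 w \left(-4\right) = - 8 w$)
$D{\left(B{\left(-11 \right)},I{\left(12 \right)} \right)} - f = -73 - 4518 = -4591$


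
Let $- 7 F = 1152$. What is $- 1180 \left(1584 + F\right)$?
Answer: $- \frac{11724480}{7} \approx -1.6749 \cdot 10^{6}$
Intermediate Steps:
$F = - \frac{1152}{7}$ ($F = \left(- \frac{1}{7}\right) 1152 = - \frac{1152}{7} \approx -164.57$)
$- 1180 \left(1584 + F\right) = - 1180 \left(1584 - \frac{1152}{7}\right) = \left(-1180\right) \frac{9936}{7} = - \frac{11724480}{7}$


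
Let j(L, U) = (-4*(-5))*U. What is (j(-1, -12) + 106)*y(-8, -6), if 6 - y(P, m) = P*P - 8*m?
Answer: 14204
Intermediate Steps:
y(P, m) = 6 - P² + 8*m (y(P, m) = 6 - (P*P - 8*m) = 6 - (P² - 8*m) = 6 + (-P² + 8*m) = 6 - P² + 8*m)
j(L, U) = 20*U
(j(-1, -12) + 106)*y(-8, -6) = (20*(-12) + 106)*(6 - 1*(-8)² + 8*(-6)) = (-240 + 106)*(6 - 1*64 - 48) = -134*(6 - 64 - 48) = -134*(-106) = 14204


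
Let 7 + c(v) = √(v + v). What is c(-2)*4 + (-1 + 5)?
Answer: -24 + 8*I ≈ -24.0 + 8.0*I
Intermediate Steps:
c(v) = -7 + √2*√v (c(v) = -7 + √(v + v) = -7 + √(2*v) = -7 + √2*√v)
c(-2)*4 + (-1 + 5) = (-7 + √2*√(-2))*4 + (-1 + 5) = (-7 + √2*(I*√2))*4 + 4 = (-7 + 2*I)*4 + 4 = (-28 + 8*I) + 4 = -24 + 8*I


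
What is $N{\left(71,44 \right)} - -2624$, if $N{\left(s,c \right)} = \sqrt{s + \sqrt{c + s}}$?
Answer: $2624 + \sqrt{71 + \sqrt{115}} \approx 2633.0$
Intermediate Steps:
$N{\left(71,44 \right)} - -2624 = \sqrt{71 + \sqrt{44 + 71}} - -2624 = \sqrt{71 + \sqrt{115}} + 2624 = 2624 + \sqrt{71 + \sqrt{115}}$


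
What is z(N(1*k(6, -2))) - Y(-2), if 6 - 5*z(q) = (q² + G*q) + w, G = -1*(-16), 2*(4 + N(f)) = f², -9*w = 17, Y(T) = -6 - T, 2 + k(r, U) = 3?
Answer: 2579/180 ≈ 14.328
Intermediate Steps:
k(r, U) = 1 (k(r, U) = -2 + 3 = 1)
w = -17/9 (w = -⅑*17 = -17/9 ≈ -1.8889)
N(f) = -4 + f²/2
G = 16
z(q) = 71/45 - 16*q/5 - q²/5 (z(q) = 6/5 - ((q² + 16*q) - 17/9)/5 = 6/5 - (-17/9 + q² + 16*q)/5 = 6/5 + (17/45 - 16*q/5 - q²/5) = 71/45 - 16*q/5 - q²/5)
z(N(1*k(6, -2))) - Y(-2) = (71/45 - 16*(-4 + (1*1)²/2)/5 - (-4 + (1*1)²/2)²/5) - (-6 - 1*(-2)) = (71/45 - 16*(-4 + (½)*1²)/5 - (-4 + (½)*1²)²/5) - (-6 + 2) = (71/45 - 16*(-4 + (½)*1)/5 - (-4 + (½)*1)²/5) - 1*(-4) = (71/45 - 16*(-4 + ½)/5 - (-4 + ½)²/5) + 4 = (71/45 - 16/5*(-7/2) - (-7/2)²/5) + 4 = (71/45 + 56/5 - ⅕*49/4) + 4 = (71/45 + 56/5 - 49/20) + 4 = 1859/180 + 4 = 2579/180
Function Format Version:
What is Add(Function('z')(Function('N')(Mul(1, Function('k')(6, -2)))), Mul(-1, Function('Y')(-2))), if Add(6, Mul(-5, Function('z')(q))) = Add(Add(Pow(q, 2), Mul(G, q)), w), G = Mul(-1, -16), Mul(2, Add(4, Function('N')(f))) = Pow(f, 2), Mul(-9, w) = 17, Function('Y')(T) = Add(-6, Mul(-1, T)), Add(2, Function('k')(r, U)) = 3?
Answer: Rational(2579, 180) ≈ 14.328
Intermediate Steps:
Function('k')(r, U) = 1 (Function('k')(r, U) = Add(-2, 3) = 1)
w = Rational(-17, 9) (w = Mul(Rational(-1, 9), 17) = Rational(-17, 9) ≈ -1.8889)
Function('N')(f) = Add(-4, Mul(Rational(1, 2), Pow(f, 2)))
G = 16
Function('z')(q) = Add(Rational(71, 45), Mul(Rational(-16, 5), q), Mul(Rational(-1, 5), Pow(q, 2))) (Function('z')(q) = Add(Rational(6, 5), Mul(Rational(-1, 5), Add(Add(Pow(q, 2), Mul(16, q)), Rational(-17, 9)))) = Add(Rational(6, 5), Mul(Rational(-1, 5), Add(Rational(-17, 9), Pow(q, 2), Mul(16, q)))) = Add(Rational(6, 5), Add(Rational(17, 45), Mul(Rational(-16, 5), q), Mul(Rational(-1, 5), Pow(q, 2)))) = Add(Rational(71, 45), Mul(Rational(-16, 5), q), Mul(Rational(-1, 5), Pow(q, 2))))
Add(Function('z')(Function('N')(Mul(1, Function('k')(6, -2)))), Mul(-1, Function('Y')(-2))) = Add(Add(Rational(71, 45), Mul(Rational(-16, 5), Add(-4, Mul(Rational(1, 2), Pow(Mul(1, 1), 2)))), Mul(Rational(-1, 5), Pow(Add(-4, Mul(Rational(1, 2), Pow(Mul(1, 1), 2))), 2))), Mul(-1, Add(-6, Mul(-1, -2)))) = Add(Add(Rational(71, 45), Mul(Rational(-16, 5), Add(-4, Mul(Rational(1, 2), Pow(1, 2)))), Mul(Rational(-1, 5), Pow(Add(-4, Mul(Rational(1, 2), Pow(1, 2))), 2))), Mul(-1, Add(-6, 2))) = Add(Add(Rational(71, 45), Mul(Rational(-16, 5), Add(-4, Mul(Rational(1, 2), 1))), Mul(Rational(-1, 5), Pow(Add(-4, Mul(Rational(1, 2), 1)), 2))), Mul(-1, -4)) = Add(Add(Rational(71, 45), Mul(Rational(-16, 5), Add(-4, Rational(1, 2))), Mul(Rational(-1, 5), Pow(Add(-4, Rational(1, 2)), 2))), 4) = Add(Add(Rational(71, 45), Mul(Rational(-16, 5), Rational(-7, 2)), Mul(Rational(-1, 5), Pow(Rational(-7, 2), 2))), 4) = Add(Add(Rational(71, 45), Rational(56, 5), Mul(Rational(-1, 5), Rational(49, 4))), 4) = Add(Add(Rational(71, 45), Rational(56, 5), Rational(-49, 20)), 4) = Add(Rational(1859, 180), 4) = Rational(2579, 180)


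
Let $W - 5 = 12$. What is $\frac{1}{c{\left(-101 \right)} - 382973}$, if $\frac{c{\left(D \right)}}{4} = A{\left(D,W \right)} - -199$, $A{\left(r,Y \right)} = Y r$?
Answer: $- \frac{1}{389045} \approx -2.5704 \cdot 10^{-6}$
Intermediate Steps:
$W = 17$ ($W = 5 + 12 = 17$)
$c{\left(D \right)} = 796 + 68 D$ ($c{\left(D \right)} = 4 \left(17 D - -199\right) = 4 \left(17 D + 199\right) = 4 \left(199 + 17 D\right) = 796 + 68 D$)
$\frac{1}{c{\left(-101 \right)} - 382973} = \frac{1}{\left(796 + 68 \left(-101\right)\right) - 382973} = \frac{1}{\left(796 - 6868\right) - 382973} = \frac{1}{-6072 - 382973} = \frac{1}{-389045} = - \frac{1}{389045}$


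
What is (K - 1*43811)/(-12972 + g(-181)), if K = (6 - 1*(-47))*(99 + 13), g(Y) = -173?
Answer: 7575/2629 ≈ 2.8813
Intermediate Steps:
K = 5936 (K = (6 + 47)*112 = 53*112 = 5936)
(K - 1*43811)/(-12972 + g(-181)) = (5936 - 1*43811)/(-12972 - 173) = (5936 - 43811)/(-13145) = -37875*(-1/13145) = 7575/2629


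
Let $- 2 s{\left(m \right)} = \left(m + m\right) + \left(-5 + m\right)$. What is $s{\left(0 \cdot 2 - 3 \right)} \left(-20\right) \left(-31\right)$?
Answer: $4340$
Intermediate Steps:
$s{\left(m \right)} = \frac{5}{2} - \frac{3 m}{2}$ ($s{\left(m \right)} = - \frac{\left(m + m\right) + \left(-5 + m\right)}{2} = - \frac{2 m + \left(-5 + m\right)}{2} = - \frac{-5 + 3 m}{2} = \frac{5}{2} - \frac{3 m}{2}$)
$s{\left(0 \cdot 2 - 3 \right)} \left(-20\right) \left(-31\right) = \left(\frac{5}{2} - \frac{3 \left(0 \cdot 2 - 3\right)}{2}\right) \left(-20\right) \left(-31\right) = \left(\frac{5}{2} - \frac{3 \left(0 - 3\right)}{2}\right) \left(-20\right) \left(-31\right) = \left(\frac{5}{2} - - \frac{9}{2}\right) \left(-20\right) \left(-31\right) = \left(\frac{5}{2} + \frac{9}{2}\right) \left(-20\right) \left(-31\right) = 7 \left(-20\right) \left(-31\right) = \left(-140\right) \left(-31\right) = 4340$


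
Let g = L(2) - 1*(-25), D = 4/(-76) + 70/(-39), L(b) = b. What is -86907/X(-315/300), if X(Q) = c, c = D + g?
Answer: -64398087/18638 ≈ -3455.2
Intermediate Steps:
D = -1369/741 (D = 4*(-1/76) + 70*(-1/39) = -1/19 - 70/39 = -1369/741 ≈ -1.8475)
g = 27 (g = 2 - 1*(-25) = 2 + 25 = 27)
c = 18638/741 (c = -1369/741 + 27 = 18638/741 ≈ 25.152)
X(Q) = 18638/741
-86907/X(-315/300) = -86907/18638/741 = -86907*741/18638 = -64398087/18638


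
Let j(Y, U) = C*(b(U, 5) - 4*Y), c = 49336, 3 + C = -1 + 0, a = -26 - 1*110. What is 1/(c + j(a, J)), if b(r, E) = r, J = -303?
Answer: 1/48372 ≈ 2.0673e-5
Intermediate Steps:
a = -136 (a = -26 - 110 = -136)
C = -4 (C = -3 + (-1 + 0) = -3 - 1 = -4)
j(Y, U) = -4*U + 16*Y (j(Y, U) = -4*(U - 4*Y) = -4*U + 16*Y)
1/(c + j(a, J)) = 1/(49336 + (-4*(-303) + 16*(-136))) = 1/(49336 + (1212 - 2176)) = 1/(49336 - 964) = 1/48372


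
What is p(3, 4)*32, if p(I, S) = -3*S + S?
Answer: -256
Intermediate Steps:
p(I, S) = -2*S
p(3, 4)*32 = -2*4*32 = -8*32 = -256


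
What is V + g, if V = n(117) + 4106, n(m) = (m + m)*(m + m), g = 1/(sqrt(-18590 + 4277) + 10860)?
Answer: 2314334412622/39317971 - I*sqrt(14313)/117953913 ≈ 58862.0 - 1.0143e-6*I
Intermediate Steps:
g = 1/(10860 + I*sqrt(14313)) (g = 1/(sqrt(-14313) + 10860) = 1/(I*sqrt(14313) + 10860) = 1/(10860 + I*sqrt(14313)) ≈ 9.207e-5 - 1.014e-6*I)
n(m) = 4*m**2 (n(m) = (2*m)*(2*m) = 4*m**2)
V = 58862 (V = 4*117**2 + 4106 = 4*13689 + 4106 = 54756 + 4106 = 58862)
V + g = 58862 + (3620/39317971 - I*sqrt(14313)/117953913) = 2314334412622/39317971 - I*sqrt(14313)/117953913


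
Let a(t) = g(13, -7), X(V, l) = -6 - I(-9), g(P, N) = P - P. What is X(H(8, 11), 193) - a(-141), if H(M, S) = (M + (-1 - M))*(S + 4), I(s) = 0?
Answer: -6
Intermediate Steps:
H(M, S) = -4 - S (H(M, S) = -(4 + S) = -4 - S)
g(P, N) = 0
X(V, l) = -6 (X(V, l) = -6 - 1*0 = -6 + 0 = -6)
a(t) = 0
X(H(8, 11), 193) - a(-141) = -6 - 1*0 = -6 + 0 = -6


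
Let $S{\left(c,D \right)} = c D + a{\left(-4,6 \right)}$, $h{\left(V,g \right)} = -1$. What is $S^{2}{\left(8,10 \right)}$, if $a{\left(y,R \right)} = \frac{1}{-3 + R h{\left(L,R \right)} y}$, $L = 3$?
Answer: $\frac{2825761}{441} \approx 6407.6$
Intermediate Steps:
$a{\left(y,R \right)} = \frac{1}{-3 - R y}$ ($a{\left(y,R \right)} = \frac{1}{-3 + R \left(-1\right) y} = \frac{1}{-3 + - R y} = \frac{1}{-3 - R y}$)
$S{\left(c,D \right)} = \frac{1}{21} + D c$ ($S{\left(c,D \right)} = c D + \frac{1}{-3 - 6 \left(-4\right)} = D c + \frac{1}{-3 + 24} = D c + \frac{1}{21} = \frac{1}{21} + D c$)
$S^{2}{\left(8,10 \right)} = \left(\frac{1}{21} + 10 \cdot 8\right)^{2} = \left(\frac{1}{21} + 80\right)^{2} = \left(\frac{1681}{21}\right)^{2} = \frac{2825761}{441}$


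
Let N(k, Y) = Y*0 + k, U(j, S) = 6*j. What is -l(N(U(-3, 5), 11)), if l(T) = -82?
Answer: 82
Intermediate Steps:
N(k, Y) = k (N(k, Y) = 0 + k = k)
-l(N(U(-3, 5), 11)) = -1*(-82) = 82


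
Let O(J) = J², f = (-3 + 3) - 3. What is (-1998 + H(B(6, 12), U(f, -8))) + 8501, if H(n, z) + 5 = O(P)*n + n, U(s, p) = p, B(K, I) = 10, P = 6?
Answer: 6868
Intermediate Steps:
f = -3 (f = 0 - 3 = -3)
H(n, z) = -5 + 37*n (H(n, z) = -5 + (6²*n + n) = -5 + (36*n + n) = -5 + 37*n)
(-1998 + H(B(6, 12), U(f, -8))) + 8501 = (-1998 + (-5 + 37*10)) + 8501 = (-1998 + (-5 + 370)) + 8501 = (-1998 + 365) + 8501 = -1633 + 8501 = 6868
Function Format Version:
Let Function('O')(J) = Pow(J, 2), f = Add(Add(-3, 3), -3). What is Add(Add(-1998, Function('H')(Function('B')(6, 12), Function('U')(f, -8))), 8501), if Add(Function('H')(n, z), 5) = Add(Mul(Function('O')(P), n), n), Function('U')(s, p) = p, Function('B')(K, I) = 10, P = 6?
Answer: 6868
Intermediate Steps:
f = -3 (f = Add(0, -3) = -3)
Function('H')(n, z) = Add(-5, Mul(37, n)) (Function('H')(n, z) = Add(-5, Add(Mul(Pow(6, 2), n), n)) = Add(-5, Add(Mul(36, n), n)) = Add(-5, Mul(37, n)))
Add(Add(-1998, Function('H')(Function('B')(6, 12), Function('U')(f, -8))), 8501) = Add(Add(-1998, Add(-5, Mul(37, 10))), 8501) = Add(Add(-1998, Add(-5, 370)), 8501) = Add(Add(-1998, 365), 8501) = Add(-1633, 8501) = 6868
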